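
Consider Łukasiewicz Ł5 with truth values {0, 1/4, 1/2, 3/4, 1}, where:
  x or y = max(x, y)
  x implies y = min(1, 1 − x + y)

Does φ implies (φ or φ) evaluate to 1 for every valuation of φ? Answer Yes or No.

φ = 0 ↦ 1
φ = 1/4 ↦ 1
φ = 1/2 ↦ 1
φ = 3/4 ↦ 1
φ = 1 ↦ 1
Every assignment gives a value ≥ 1.

Yes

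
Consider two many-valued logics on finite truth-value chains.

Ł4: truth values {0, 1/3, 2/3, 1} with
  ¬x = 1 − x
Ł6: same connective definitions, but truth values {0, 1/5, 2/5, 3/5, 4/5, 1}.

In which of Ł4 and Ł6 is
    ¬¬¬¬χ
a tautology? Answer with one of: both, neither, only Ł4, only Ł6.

In Ł4: at χ = 0 the value is 0 — not a tautology.
In Ł6: at χ = 0 the value is 0 — not a tautology.

neither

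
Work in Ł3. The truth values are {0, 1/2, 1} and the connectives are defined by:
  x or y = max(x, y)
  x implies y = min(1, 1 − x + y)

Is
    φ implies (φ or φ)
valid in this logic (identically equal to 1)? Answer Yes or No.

φ = 0 ↦ 1
φ = 1/2 ↦ 1
φ = 1 ↦ 1
Every assignment gives a value ≥ 1.

Yes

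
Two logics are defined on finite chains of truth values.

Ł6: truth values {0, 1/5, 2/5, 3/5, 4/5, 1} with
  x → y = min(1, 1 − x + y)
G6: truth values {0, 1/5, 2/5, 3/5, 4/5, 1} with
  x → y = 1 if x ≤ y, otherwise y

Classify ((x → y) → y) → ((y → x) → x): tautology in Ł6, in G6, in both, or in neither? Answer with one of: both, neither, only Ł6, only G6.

In Ł6: every assignment gives 1 — tautology.
In G6: at x = 1/5, y = 0 the value is 1/5 — not a tautology.

only Ł6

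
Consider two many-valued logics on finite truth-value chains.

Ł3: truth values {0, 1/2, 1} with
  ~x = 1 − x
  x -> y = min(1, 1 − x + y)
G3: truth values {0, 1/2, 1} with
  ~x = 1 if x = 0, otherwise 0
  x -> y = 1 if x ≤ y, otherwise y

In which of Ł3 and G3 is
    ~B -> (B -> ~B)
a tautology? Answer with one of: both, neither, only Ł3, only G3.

both

In Ł3: every assignment gives 1 — tautology.
In G3: every assignment gives 1 — tautology.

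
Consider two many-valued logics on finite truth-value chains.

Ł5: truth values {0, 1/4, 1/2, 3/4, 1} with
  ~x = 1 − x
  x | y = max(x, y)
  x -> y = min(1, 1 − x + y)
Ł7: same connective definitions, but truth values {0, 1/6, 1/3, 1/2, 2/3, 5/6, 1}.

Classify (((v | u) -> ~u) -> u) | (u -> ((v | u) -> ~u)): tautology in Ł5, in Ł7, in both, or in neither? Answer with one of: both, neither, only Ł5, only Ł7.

In Ł5: every assignment gives 1 — tautology.
In Ł7: every assignment gives 1 — tautology.

both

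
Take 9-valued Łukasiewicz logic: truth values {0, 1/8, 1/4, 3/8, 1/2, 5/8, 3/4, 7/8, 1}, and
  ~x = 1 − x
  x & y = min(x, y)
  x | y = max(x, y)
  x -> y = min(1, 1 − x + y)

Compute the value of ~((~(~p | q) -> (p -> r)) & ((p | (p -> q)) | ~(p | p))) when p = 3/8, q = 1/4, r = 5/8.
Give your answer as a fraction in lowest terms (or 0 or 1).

~p = ~3/8 = 5/8
~p | q = 5/8 | 1/4 = 5/8
~(~p | q) = ~5/8 = 3/8
p -> r = 3/8 -> 5/8 = 1
~(~p | q) -> (p -> r) = 3/8 -> 1 = 1
p -> q = 3/8 -> 1/4 = 7/8
p | (p -> q) = 3/8 | 7/8 = 7/8
p | p = 3/8 | 3/8 = 3/8
~(p | p) = ~3/8 = 5/8
(p | (p -> q)) | ~(p | p) = 7/8 | 5/8 = 7/8
(~(~p | q) -> (p -> r)) & ((p | (p -> q)) | ~(p | p)) = 1 & 7/8 = 7/8
~((~(~p | q) -> (p -> r)) & ((p | (p -> q)) | ~(p | p))) = ~7/8 = 1/8

1/8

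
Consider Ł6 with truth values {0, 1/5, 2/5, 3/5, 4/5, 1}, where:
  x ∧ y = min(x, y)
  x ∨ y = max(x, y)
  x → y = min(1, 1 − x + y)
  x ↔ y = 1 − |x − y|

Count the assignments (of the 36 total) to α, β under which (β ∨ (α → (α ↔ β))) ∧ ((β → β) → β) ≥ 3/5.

18

value 1: 6 assignments (counts)
value 4/5: 6 assignments (counts)
value 3/5: 6 assignments (counts)
value 2/5: 6 assignments
value 1/5: 6 assignments
value 0: 6 assignments
So 18 of the 36 assignments meet the threshold.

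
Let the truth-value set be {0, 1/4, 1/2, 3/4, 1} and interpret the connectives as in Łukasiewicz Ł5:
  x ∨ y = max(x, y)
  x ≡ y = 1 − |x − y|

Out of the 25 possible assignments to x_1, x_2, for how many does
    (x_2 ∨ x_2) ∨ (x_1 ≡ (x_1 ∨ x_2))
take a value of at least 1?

19

value 1: 19 assignments (counts)
value 3/4: 5 assignments
value 1/2: 1 assignment
So 19 of the 25 assignments meet the threshold.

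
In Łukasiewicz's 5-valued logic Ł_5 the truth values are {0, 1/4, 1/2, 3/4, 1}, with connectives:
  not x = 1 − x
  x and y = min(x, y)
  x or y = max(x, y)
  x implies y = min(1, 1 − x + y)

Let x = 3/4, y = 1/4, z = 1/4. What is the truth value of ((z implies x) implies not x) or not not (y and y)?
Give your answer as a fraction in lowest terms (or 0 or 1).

z implies x = 1/4 implies 3/4 = 1
not x = not 3/4 = 1/4
(z implies x) implies not x = 1 implies 1/4 = 1/4
y and y = 1/4 and 1/4 = 1/4
not (y and y) = not 1/4 = 3/4
not not (y and y) = not 3/4 = 1/4
((z implies x) implies not x) or not not (y and y) = 1/4 or 1/4 = 1/4

1/4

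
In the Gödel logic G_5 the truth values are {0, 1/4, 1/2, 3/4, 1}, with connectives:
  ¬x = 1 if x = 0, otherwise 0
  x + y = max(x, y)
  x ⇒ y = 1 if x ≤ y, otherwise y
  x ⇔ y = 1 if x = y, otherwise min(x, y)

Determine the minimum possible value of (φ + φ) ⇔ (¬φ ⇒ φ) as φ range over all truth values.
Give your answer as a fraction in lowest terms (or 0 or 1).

1/4

Take φ = 1/4:
φ + φ = 1/4 + 1/4 = 1/4
¬φ = ¬1/4 = 0
¬φ ⇒ φ = 0 ⇒ 1/4 = 1
(φ + φ) ⇔ (¬φ ⇒ φ) = 1/4 ⇔ 1 = 1/4
No assignment yields a value below 1/4, so this is the minimum.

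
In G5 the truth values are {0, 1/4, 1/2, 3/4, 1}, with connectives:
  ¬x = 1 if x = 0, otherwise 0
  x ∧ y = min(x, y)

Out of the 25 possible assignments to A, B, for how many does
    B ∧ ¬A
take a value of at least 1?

1

value 1: 1 assignment (counts)
value 3/4: 1 assignment
value 1/2: 1 assignment
value 1/4: 1 assignment
value 0: 21 assignments
So 1 of the 25 assignments meets the threshold.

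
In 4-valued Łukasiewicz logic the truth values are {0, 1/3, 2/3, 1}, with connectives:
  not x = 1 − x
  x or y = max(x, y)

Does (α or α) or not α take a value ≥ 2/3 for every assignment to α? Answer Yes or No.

α = 0 ↦ 1
α = 1/3 ↦ 2/3
α = 2/3 ↦ 2/3
α = 1 ↦ 1
Every assignment gives a value ≥ 2/3.

Yes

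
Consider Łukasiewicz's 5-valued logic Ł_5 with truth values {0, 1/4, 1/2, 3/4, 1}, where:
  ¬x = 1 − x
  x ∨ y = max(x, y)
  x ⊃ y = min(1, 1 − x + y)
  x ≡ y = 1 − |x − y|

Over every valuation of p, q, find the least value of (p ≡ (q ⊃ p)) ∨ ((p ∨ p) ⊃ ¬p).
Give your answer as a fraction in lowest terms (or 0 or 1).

3/4

Take p = 3/4, q = 0:
q ⊃ p = 0 ⊃ 3/4 = 1
p ≡ (q ⊃ p) = 3/4 ≡ 1 = 3/4
p ∨ p = 3/4 ∨ 3/4 = 3/4
¬p = ¬3/4 = 1/4
(p ∨ p) ⊃ ¬p = 3/4 ⊃ 1/4 = 1/2
(p ≡ (q ⊃ p)) ∨ ((p ∨ p) ⊃ ¬p) = 3/4 ∨ 1/2 = 3/4
No assignment yields a value below 3/4, so this is the minimum.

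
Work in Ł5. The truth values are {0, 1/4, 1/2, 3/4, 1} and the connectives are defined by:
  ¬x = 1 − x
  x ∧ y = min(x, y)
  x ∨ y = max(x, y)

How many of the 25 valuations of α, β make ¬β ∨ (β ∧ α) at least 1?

value 1: 6 assignments (counts)
value 3/4: 8 assignments
value 1/2: 7 assignments
value 1/4: 3 assignments
value 0: 1 assignment
So 6 of the 25 assignments meet the threshold.

6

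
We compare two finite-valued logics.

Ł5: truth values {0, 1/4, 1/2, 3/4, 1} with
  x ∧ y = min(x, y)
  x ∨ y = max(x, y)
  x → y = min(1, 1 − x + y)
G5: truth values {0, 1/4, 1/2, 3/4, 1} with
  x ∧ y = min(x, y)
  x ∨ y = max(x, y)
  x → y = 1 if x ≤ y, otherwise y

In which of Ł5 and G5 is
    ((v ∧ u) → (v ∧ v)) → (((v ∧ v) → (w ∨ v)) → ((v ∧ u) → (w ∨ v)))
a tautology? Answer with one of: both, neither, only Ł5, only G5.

In Ł5: every assignment gives 1 — tautology.
In G5: every assignment gives 1 — tautology.

both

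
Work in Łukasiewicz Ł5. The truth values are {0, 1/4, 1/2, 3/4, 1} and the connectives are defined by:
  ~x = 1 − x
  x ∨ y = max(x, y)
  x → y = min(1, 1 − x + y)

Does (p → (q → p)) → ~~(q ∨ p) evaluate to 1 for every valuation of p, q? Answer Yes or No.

No

Counterexample: take p = 0, q = 0.
q → p = 0 → 0 = 1
p → (q → p) = 0 → 1 = 1
q ∨ p = 0 ∨ 0 = 0
~(q ∨ p) = ~0 = 1
~~(q ∨ p) = ~1 = 0
(p → (q → p)) → ~~(q ∨ p) = 1 → 0 = 0
This gives 0 ≠ 1.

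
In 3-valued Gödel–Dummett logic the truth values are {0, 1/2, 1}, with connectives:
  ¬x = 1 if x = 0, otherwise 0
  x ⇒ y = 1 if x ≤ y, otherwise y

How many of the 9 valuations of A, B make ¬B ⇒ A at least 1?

A = 0, B = 0 ↦ 0  <
A = 0, B = 1/2 ↦ 1  ≥
A = 0, B = 1 ↦ 1  ≥
A = 1/2, B = 0 ↦ 1/2  <
A = 1/2, B = 1/2 ↦ 1  ≥
A = 1/2, B = 1 ↦ 1  ≥
A = 1, B = 0 ↦ 1  ≥
A = 1, B = 1/2 ↦ 1  ≥
A = 1, B = 1 ↦ 1  ≥
So 7 of the 9 assignments meet the threshold.

7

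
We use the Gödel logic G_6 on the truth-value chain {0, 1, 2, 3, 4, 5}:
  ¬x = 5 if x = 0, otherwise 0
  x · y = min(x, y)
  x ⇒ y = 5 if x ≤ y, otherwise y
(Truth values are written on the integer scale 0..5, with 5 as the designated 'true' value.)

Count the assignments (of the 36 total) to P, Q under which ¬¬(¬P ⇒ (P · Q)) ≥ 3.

value 5: 30 assignments (counts)
value 0: 6 assignments
So 30 of the 36 assignments meet the threshold.

30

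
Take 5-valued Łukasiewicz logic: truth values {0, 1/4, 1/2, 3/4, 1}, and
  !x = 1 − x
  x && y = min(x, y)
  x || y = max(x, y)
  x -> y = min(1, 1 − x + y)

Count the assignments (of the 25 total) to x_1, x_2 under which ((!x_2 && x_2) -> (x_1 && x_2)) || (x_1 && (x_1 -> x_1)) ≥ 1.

value 1: 21 assignments (counts)
value 3/4: 3 assignments
value 1/2: 1 assignment
So 21 of the 25 assignments meet the threshold.

21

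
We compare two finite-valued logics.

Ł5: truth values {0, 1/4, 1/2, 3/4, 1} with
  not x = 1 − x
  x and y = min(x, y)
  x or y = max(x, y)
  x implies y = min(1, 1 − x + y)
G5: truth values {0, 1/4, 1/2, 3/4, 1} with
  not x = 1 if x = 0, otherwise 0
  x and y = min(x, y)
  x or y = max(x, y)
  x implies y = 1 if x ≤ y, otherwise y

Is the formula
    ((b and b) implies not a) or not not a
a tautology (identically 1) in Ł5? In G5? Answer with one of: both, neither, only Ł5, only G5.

only G5

In Ł5: at a = 1/4, b = 1 the value is 3/4 — not a tautology.
In G5: every assignment gives 1 — tautology.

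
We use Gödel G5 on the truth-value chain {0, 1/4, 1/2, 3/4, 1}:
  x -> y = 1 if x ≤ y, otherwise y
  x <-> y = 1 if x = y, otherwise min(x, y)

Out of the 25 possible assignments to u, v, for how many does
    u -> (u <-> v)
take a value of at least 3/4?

16

value 1: 15 assignments (counts)
value 3/4: 1 assignment (counts)
value 1/2: 2 assignments
value 1/4: 3 assignments
value 0: 4 assignments
So 16 of the 25 assignments meet the threshold.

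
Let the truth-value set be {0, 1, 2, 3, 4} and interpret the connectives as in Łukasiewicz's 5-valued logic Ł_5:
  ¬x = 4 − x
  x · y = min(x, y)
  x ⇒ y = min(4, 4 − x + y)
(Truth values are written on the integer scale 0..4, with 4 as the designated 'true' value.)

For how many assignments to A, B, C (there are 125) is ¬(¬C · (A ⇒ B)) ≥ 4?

29

value 4: 29 assignments (counts)
value 3: 30 assignments
value 2: 28 assignments
value 1: 23 assignments
value 0: 15 assignments
So 29 of the 125 assignments meet the threshold.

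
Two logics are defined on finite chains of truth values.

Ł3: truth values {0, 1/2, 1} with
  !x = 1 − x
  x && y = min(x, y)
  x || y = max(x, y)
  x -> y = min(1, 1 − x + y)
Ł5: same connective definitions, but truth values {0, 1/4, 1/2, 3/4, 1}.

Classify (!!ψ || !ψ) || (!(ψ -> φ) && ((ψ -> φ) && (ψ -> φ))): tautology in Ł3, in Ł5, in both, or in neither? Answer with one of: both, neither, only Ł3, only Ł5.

In Ł3: at φ = 0, ψ = 1/2 the value is 1/2 — not a tautology.
In Ł5: at φ = 0, ψ = 1/4 the value is 3/4 — not a tautology.

neither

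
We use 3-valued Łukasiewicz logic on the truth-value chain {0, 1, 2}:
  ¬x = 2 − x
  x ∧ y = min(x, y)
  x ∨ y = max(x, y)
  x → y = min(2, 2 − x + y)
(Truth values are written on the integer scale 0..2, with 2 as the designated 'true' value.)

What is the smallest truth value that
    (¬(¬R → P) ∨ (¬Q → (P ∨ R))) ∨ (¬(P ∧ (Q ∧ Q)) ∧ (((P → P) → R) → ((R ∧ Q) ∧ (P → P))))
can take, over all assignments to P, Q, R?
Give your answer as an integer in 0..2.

Take P = 0, Q = 0, R = 1:
¬R = ¬1 = 1
¬R → P = 1 → 0 = 1
¬(¬R → P) = ¬1 = 1
¬Q = ¬0 = 2
P ∨ R = 0 ∨ 1 = 1
¬Q → (P ∨ R) = 2 → 1 = 1
¬(¬R → P) ∨ (¬Q → (P ∨ R)) = 1 ∨ 1 = 1
Q ∧ Q = 0 ∧ 0 = 0
P ∧ (Q ∧ Q) = 0 ∧ 0 = 0
¬(P ∧ (Q ∧ Q)) = ¬0 = 2
P → P = 0 → 0 = 2
(P → P) → R = 2 → 1 = 1
R ∧ Q = 1 ∧ 0 = 0
P → P = 0 → 0 = 2
(R ∧ Q) ∧ (P → P) = 0 ∧ 2 = 0
((P → P) → R) → ((R ∧ Q) ∧ (P → P)) = 1 → 0 = 1
¬(P ∧ (Q ∧ Q)) ∧ (((P → P) → R) → ((R ∧ Q) ∧ (P → P))) = 2 ∧ 1 = 1
(¬(¬R → P) ∨ (¬Q → (P ∨ R))) ∨ (¬(P ∧ (Q ∧ Q)) ∧ (((P → P) → R) → ((R ∧ Q) ∧ (P → P)))) = 1 ∨ 1 = 1
No assignment yields a value below 1, so this is the minimum.

1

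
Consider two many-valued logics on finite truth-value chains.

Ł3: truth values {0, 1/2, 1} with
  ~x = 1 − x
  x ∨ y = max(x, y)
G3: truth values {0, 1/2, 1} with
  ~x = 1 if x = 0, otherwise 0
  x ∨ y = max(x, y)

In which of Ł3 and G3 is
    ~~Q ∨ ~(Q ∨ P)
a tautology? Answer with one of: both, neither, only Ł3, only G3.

neither

In Ł3: at P = 0, Q = 1/2 the value is 1/2 — not a tautology.
In G3: at P = 1/2, Q = 0 the value is 0 — not a tautology.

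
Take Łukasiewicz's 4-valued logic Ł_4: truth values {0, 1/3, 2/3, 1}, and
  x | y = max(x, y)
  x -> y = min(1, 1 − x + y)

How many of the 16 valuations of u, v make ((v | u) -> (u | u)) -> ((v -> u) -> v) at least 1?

u = 0, v = 0 ↦ 0  <
u = 0, v = 1/3 ↦ 1  ≥
u = 0, v = 2/3 ↦ 1  ≥
u = 0, v = 1 ↦ 1  ≥
u = 1/3, v = 0 ↦ 0  <
u = 1/3, v = 1/3 ↦ 1/3  <
u = 1/3, v = 2/3 ↦ 1  ≥
u = 1/3, v = 1 ↦ 1  ≥
u = 2/3, v = 0 ↦ 0  <
u = 2/3, v = 1/3 ↦ 1/3  <
u = 2/3, v = 2/3 ↦ 2/3  <
u = 2/3, v = 1 ↦ 1  ≥
u = 1, v = 0 ↦ 0  <
u = 1, v = 1/3 ↦ 1/3  <
u = 1, v = 2/3 ↦ 2/3  <
u = 1, v = 1 ↦ 1  ≥
So 7 of the 16 assignments meet the threshold.

7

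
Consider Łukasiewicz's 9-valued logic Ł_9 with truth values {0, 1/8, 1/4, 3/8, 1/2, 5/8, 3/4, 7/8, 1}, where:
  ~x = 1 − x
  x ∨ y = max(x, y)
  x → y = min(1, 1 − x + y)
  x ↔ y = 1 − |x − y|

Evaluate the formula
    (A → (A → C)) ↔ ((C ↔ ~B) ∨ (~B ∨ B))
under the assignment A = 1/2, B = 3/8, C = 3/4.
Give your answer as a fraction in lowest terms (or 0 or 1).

A → C = 1/2 → 3/4 = 1
A → (A → C) = 1/2 → 1 = 1
~B = ~3/8 = 5/8
C ↔ ~B = 3/4 ↔ 5/8 = 7/8
~B = ~3/8 = 5/8
~B ∨ B = 5/8 ∨ 3/8 = 5/8
(C ↔ ~B) ∨ (~B ∨ B) = 7/8 ∨ 5/8 = 7/8
(A → (A → C)) ↔ ((C ↔ ~B) ∨ (~B ∨ B)) = 1 ↔ 7/8 = 7/8

7/8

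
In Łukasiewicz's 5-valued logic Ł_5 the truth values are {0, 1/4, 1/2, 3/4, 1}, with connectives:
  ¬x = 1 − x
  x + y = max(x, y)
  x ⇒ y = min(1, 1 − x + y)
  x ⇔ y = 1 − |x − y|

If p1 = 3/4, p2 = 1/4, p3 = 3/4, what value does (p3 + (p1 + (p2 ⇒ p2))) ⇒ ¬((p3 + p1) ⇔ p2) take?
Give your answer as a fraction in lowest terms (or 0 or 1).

1/2

p2 ⇒ p2 = 1/4 ⇒ 1/4 = 1
p1 + (p2 ⇒ p2) = 3/4 + 1 = 1
p3 + (p1 + (p2 ⇒ p2)) = 3/4 + 1 = 1
p3 + p1 = 3/4 + 3/4 = 3/4
(p3 + p1) ⇔ p2 = 3/4 ⇔ 1/4 = 1/2
¬((p3 + p1) ⇔ p2) = ¬1/2 = 1/2
(p3 + (p1 + (p2 ⇒ p2))) ⇒ ¬((p3 + p1) ⇔ p2) = 1 ⇒ 1/2 = 1/2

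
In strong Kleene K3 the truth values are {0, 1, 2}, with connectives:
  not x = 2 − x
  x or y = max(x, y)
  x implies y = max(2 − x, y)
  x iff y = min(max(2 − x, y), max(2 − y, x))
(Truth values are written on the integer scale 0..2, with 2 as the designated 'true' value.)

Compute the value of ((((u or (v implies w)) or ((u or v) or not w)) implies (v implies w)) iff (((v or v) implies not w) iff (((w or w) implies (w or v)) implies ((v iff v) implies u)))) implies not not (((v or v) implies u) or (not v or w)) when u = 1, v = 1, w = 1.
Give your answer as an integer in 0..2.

1

v implies w = 1 implies 1 = 1
u or (v implies w) = 1 or 1 = 1
u or v = 1 or 1 = 1
not w = not 1 = 1
(u or v) or not w = 1 or 1 = 1
(u or (v implies w)) or ((u or v) or not w) = 1 or 1 = 1
v implies w = 1 implies 1 = 1
((u or (v implies w)) or ((u or v) or not w)) implies (v implies w) = 1 implies 1 = 1
v or v = 1 or 1 = 1
not w = not 1 = 1
(v or v) implies not w = 1 implies 1 = 1
w or w = 1 or 1 = 1
w or v = 1 or 1 = 1
(w or w) implies (w or v) = 1 implies 1 = 1
v iff v = 1 iff 1 = 1
(v iff v) implies u = 1 implies 1 = 1
((w or w) implies (w or v)) implies ((v iff v) implies u) = 1 implies 1 = 1
((v or v) implies not w) iff (((w or w) implies (w or v)) implies ((v iff v) implies u)) = 1 iff 1 = 1
(((u or (v implies w)) or ((u or v) or not w)) implies (v implies w)) iff (((v or v) implies not w) iff (((w or w) implies (w or v)) implies ((v iff v) implies u))) = 1 iff 1 = 1
v or v = 1 or 1 = 1
(v or v) implies u = 1 implies 1 = 1
not v = not 1 = 1
not v or w = 1 or 1 = 1
((v or v) implies u) or (not v or w) = 1 or 1 = 1
not (((v or v) implies u) or (not v or w)) = not 1 = 1
not not (((v or v) implies u) or (not v or w)) = not 1 = 1
((((u or (v implies w)) or ((u or v) or not w)) implies (v implies w)) iff (((v or v) implies not w) iff (((w or w) implies (w or v)) implies ((v iff v) implies u)))) implies not not (((v or v) implies u) or (not v or w)) = 1 implies 1 = 1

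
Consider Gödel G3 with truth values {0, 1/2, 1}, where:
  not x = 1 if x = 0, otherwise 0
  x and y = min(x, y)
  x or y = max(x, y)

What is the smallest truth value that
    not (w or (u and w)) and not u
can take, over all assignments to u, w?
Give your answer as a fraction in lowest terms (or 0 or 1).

0

Take u = 0, w = 1/2:
u and w = 0 and 1/2 = 0
w or (u and w) = 1/2 or 0 = 1/2
not (w or (u and w)) = not 1/2 = 0
not u = not 0 = 1
not (w or (u and w)) and not u = 0 and 1 = 0
No assignment yields a value below 0, so this is the minimum.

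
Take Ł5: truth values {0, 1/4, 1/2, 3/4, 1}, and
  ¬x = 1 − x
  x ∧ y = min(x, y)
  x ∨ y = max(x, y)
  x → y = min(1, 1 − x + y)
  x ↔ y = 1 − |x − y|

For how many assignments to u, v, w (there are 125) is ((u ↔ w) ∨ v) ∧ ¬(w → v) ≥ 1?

value 1: 1 assignment (counts)
value 3/4: 6 assignments
value 1/2: 17 assignments
value 1/4: 25 assignments
value 0: 76 assignments
So 1 of the 125 assignments meets the threshold.

1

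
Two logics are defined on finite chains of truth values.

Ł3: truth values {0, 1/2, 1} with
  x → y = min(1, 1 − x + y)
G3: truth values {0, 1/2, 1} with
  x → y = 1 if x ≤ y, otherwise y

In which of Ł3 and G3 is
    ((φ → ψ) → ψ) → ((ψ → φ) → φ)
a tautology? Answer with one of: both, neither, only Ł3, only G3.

only Ł3

In Ł3: every assignment gives 1 — tautology.
In G3: at φ = 1/2, ψ = 0 the value is 1/2 — not a tautology.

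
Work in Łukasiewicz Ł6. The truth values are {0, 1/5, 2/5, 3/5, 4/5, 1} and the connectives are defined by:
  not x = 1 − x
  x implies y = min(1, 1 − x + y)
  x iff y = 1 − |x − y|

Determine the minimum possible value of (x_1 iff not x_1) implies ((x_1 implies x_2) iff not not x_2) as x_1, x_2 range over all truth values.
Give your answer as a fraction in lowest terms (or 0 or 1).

Take x_1 = 2/5, x_2 = 0:
not x_1 = not 2/5 = 3/5
x_1 iff not x_1 = 2/5 iff 3/5 = 4/5
x_1 implies x_2 = 2/5 implies 0 = 3/5
not x_2 = not 0 = 1
not not x_2 = not 1 = 0
(x_1 implies x_2) iff not not x_2 = 3/5 iff 0 = 2/5
(x_1 iff not x_1) implies ((x_1 implies x_2) iff not not x_2) = 4/5 implies 2/5 = 3/5
No assignment yields a value below 3/5, so this is the minimum.

3/5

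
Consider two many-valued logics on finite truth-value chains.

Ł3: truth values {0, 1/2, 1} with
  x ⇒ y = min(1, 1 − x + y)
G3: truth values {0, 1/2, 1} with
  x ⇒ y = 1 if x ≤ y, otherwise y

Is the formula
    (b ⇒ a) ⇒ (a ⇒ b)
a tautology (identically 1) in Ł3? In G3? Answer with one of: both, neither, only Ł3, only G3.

neither

In Ł3: at a = 1/2, b = 0 the value is 1/2 — not a tautology.
In G3: at a = 1/2, b = 0 the value is 0 — not a tautology.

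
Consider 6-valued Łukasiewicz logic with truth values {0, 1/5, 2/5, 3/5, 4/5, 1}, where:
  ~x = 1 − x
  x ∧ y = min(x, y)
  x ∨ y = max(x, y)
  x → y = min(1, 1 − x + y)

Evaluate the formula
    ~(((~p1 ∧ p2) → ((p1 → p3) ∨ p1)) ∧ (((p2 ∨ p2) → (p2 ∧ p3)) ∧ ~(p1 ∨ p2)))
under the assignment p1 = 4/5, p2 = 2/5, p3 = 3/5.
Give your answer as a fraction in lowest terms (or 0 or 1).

~p1 = ~4/5 = 1/5
~p1 ∧ p2 = 1/5 ∧ 2/5 = 1/5
p1 → p3 = 4/5 → 3/5 = 4/5
(p1 → p3) ∨ p1 = 4/5 ∨ 4/5 = 4/5
(~p1 ∧ p2) → ((p1 → p3) ∨ p1) = 1/5 → 4/5 = 1
p2 ∨ p2 = 2/5 ∨ 2/5 = 2/5
p2 ∧ p3 = 2/5 ∧ 3/5 = 2/5
(p2 ∨ p2) → (p2 ∧ p3) = 2/5 → 2/5 = 1
p1 ∨ p2 = 4/5 ∨ 2/5 = 4/5
~(p1 ∨ p2) = ~4/5 = 1/5
((p2 ∨ p2) → (p2 ∧ p3)) ∧ ~(p1 ∨ p2) = 1 ∧ 1/5 = 1/5
((~p1 ∧ p2) → ((p1 → p3) ∨ p1)) ∧ (((p2 ∨ p2) → (p2 ∧ p3)) ∧ ~(p1 ∨ p2)) = 1 ∧ 1/5 = 1/5
~(((~p1 ∧ p2) → ((p1 → p3) ∨ p1)) ∧ (((p2 ∨ p2) → (p2 ∧ p3)) ∧ ~(p1 ∨ p2))) = ~1/5 = 4/5

4/5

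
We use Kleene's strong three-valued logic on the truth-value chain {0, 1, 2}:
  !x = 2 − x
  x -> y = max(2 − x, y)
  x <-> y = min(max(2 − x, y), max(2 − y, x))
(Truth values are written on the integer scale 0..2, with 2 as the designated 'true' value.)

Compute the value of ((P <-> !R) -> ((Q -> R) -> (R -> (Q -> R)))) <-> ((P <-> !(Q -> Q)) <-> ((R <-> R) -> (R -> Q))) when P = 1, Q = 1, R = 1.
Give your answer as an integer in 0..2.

!R = !1 = 1
P <-> !R = 1 <-> 1 = 1
Q -> R = 1 -> 1 = 1
Q -> R = 1 -> 1 = 1
R -> (Q -> R) = 1 -> 1 = 1
(Q -> R) -> (R -> (Q -> R)) = 1 -> 1 = 1
(P <-> !R) -> ((Q -> R) -> (R -> (Q -> R))) = 1 -> 1 = 1
Q -> Q = 1 -> 1 = 1
!(Q -> Q) = !1 = 1
P <-> !(Q -> Q) = 1 <-> 1 = 1
R <-> R = 1 <-> 1 = 1
R -> Q = 1 -> 1 = 1
(R <-> R) -> (R -> Q) = 1 -> 1 = 1
(P <-> !(Q -> Q)) <-> ((R <-> R) -> (R -> Q)) = 1 <-> 1 = 1
((P <-> !R) -> ((Q -> R) -> (R -> (Q -> R)))) <-> ((P <-> !(Q -> Q)) <-> ((R <-> R) -> (R -> Q))) = 1 <-> 1 = 1

1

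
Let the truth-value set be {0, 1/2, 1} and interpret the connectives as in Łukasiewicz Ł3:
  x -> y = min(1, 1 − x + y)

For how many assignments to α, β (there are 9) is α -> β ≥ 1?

α = 0, β = 0 ↦ 1  ≥
α = 0, β = 1/2 ↦ 1  ≥
α = 0, β = 1 ↦ 1  ≥
α = 1/2, β = 0 ↦ 1/2  <
α = 1/2, β = 1/2 ↦ 1  ≥
α = 1/2, β = 1 ↦ 1  ≥
α = 1, β = 0 ↦ 0  <
α = 1, β = 1/2 ↦ 1/2  <
α = 1, β = 1 ↦ 1  ≥
So 6 of the 9 assignments meet the threshold.

6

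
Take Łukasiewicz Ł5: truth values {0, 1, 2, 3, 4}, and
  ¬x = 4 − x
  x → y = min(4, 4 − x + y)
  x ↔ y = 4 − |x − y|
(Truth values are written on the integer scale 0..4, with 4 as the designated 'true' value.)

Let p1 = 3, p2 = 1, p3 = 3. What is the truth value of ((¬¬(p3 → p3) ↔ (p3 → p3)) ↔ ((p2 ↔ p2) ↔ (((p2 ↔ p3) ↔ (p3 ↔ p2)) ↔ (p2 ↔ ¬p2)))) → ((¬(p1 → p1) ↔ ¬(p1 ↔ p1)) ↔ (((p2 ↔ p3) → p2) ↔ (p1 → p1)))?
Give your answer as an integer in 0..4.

4

p3 → p3 = 3 → 3 = 4
¬(p3 → p3) = ¬4 = 0
¬¬(p3 → p3) = ¬0 = 4
p3 → p3 = 3 → 3 = 4
¬¬(p3 → p3) ↔ (p3 → p3) = 4 ↔ 4 = 4
p2 ↔ p2 = 1 ↔ 1 = 4
p2 ↔ p3 = 1 ↔ 3 = 2
p3 ↔ p2 = 3 ↔ 1 = 2
(p2 ↔ p3) ↔ (p3 ↔ p2) = 2 ↔ 2 = 4
¬p2 = ¬1 = 3
p2 ↔ ¬p2 = 1 ↔ 3 = 2
((p2 ↔ p3) ↔ (p3 ↔ p2)) ↔ (p2 ↔ ¬p2) = 4 ↔ 2 = 2
(p2 ↔ p2) ↔ (((p2 ↔ p3) ↔ (p3 ↔ p2)) ↔ (p2 ↔ ¬p2)) = 4 ↔ 2 = 2
(¬¬(p3 → p3) ↔ (p3 → p3)) ↔ ((p2 ↔ p2) ↔ (((p2 ↔ p3) ↔ (p3 ↔ p2)) ↔ (p2 ↔ ¬p2))) = 4 ↔ 2 = 2
p1 → p1 = 3 → 3 = 4
¬(p1 → p1) = ¬4 = 0
p1 ↔ p1 = 3 ↔ 3 = 4
¬(p1 ↔ p1) = ¬4 = 0
¬(p1 → p1) ↔ ¬(p1 ↔ p1) = 0 ↔ 0 = 4
p2 ↔ p3 = 1 ↔ 3 = 2
(p2 ↔ p3) → p2 = 2 → 1 = 3
p1 → p1 = 3 → 3 = 4
((p2 ↔ p3) → p2) ↔ (p1 → p1) = 3 ↔ 4 = 3
(¬(p1 → p1) ↔ ¬(p1 ↔ p1)) ↔ (((p2 ↔ p3) → p2) ↔ (p1 → p1)) = 4 ↔ 3 = 3
((¬¬(p3 → p3) ↔ (p3 → p3)) ↔ ((p2 ↔ p2) ↔ (((p2 ↔ p3) ↔ (p3 ↔ p2)) ↔ (p2 ↔ ¬p2)))) → ((¬(p1 → p1) ↔ ¬(p1 ↔ p1)) ↔ (((p2 ↔ p3) → p2) ↔ (p1 → p1))) = 2 → 3 = 4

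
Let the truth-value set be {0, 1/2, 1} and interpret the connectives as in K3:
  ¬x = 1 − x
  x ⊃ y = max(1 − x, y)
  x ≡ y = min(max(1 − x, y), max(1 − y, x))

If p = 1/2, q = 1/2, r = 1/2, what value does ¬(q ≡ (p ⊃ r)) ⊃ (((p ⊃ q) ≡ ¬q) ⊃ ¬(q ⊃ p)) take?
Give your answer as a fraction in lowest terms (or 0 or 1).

p ⊃ r = 1/2 ⊃ 1/2 = 1/2
q ≡ (p ⊃ r) = 1/2 ≡ 1/2 = 1/2
¬(q ≡ (p ⊃ r)) = ¬1/2 = 1/2
p ⊃ q = 1/2 ⊃ 1/2 = 1/2
¬q = ¬1/2 = 1/2
(p ⊃ q) ≡ ¬q = 1/2 ≡ 1/2 = 1/2
q ⊃ p = 1/2 ⊃ 1/2 = 1/2
¬(q ⊃ p) = ¬1/2 = 1/2
((p ⊃ q) ≡ ¬q) ⊃ ¬(q ⊃ p) = 1/2 ⊃ 1/2 = 1/2
¬(q ≡ (p ⊃ r)) ⊃ (((p ⊃ q) ≡ ¬q) ⊃ ¬(q ⊃ p)) = 1/2 ⊃ 1/2 = 1/2

1/2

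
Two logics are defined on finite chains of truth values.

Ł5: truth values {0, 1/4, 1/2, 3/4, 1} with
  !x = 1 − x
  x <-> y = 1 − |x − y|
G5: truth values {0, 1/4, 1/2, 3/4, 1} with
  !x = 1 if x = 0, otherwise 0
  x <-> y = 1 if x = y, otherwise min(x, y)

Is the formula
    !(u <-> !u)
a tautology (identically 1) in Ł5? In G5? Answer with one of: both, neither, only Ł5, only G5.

only G5

In Ł5: at u = 1/4 the value is 1/2 — not a tautology.
In G5: every assignment gives 1 — tautology.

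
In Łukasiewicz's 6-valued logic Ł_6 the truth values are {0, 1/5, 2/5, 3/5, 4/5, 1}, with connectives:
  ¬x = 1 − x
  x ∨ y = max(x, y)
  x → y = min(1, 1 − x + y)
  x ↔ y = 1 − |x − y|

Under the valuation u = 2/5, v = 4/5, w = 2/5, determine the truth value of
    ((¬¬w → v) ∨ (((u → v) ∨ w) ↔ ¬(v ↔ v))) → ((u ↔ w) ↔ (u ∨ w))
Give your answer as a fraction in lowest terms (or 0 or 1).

2/5

¬w = ¬2/5 = 3/5
¬¬w = ¬3/5 = 2/5
¬¬w → v = 2/5 → 4/5 = 1
u → v = 2/5 → 4/5 = 1
(u → v) ∨ w = 1 ∨ 2/5 = 1
v ↔ v = 4/5 ↔ 4/5 = 1
¬(v ↔ v) = ¬1 = 0
((u → v) ∨ w) ↔ ¬(v ↔ v) = 1 ↔ 0 = 0
(¬¬w → v) ∨ (((u → v) ∨ w) ↔ ¬(v ↔ v)) = 1 ∨ 0 = 1
u ↔ w = 2/5 ↔ 2/5 = 1
u ∨ w = 2/5 ∨ 2/5 = 2/5
(u ↔ w) ↔ (u ∨ w) = 1 ↔ 2/5 = 2/5
((¬¬w → v) ∨ (((u → v) ∨ w) ↔ ¬(v ↔ v))) → ((u ↔ w) ↔ (u ∨ w)) = 1 → 2/5 = 2/5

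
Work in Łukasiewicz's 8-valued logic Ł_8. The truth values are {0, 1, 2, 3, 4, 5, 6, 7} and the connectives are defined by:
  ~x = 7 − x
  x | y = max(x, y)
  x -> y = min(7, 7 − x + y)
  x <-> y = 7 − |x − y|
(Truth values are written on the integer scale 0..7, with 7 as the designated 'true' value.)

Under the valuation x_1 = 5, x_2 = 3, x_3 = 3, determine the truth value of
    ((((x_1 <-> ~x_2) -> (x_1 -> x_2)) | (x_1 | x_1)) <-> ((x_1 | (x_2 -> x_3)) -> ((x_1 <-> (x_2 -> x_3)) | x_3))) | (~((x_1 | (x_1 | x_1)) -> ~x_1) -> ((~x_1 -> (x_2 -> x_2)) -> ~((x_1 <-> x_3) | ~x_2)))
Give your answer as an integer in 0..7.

6

~x_2 = ~3 = 4
x_1 <-> ~x_2 = 5 <-> 4 = 6
x_1 -> x_2 = 5 -> 3 = 5
(x_1 <-> ~x_2) -> (x_1 -> x_2) = 6 -> 5 = 6
x_1 | x_1 = 5 | 5 = 5
((x_1 <-> ~x_2) -> (x_1 -> x_2)) | (x_1 | x_1) = 6 | 5 = 6
x_2 -> x_3 = 3 -> 3 = 7
x_1 | (x_2 -> x_3) = 5 | 7 = 7
x_2 -> x_3 = 3 -> 3 = 7
x_1 <-> (x_2 -> x_3) = 5 <-> 7 = 5
(x_1 <-> (x_2 -> x_3)) | x_3 = 5 | 3 = 5
(x_1 | (x_2 -> x_3)) -> ((x_1 <-> (x_2 -> x_3)) | x_3) = 7 -> 5 = 5
(((x_1 <-> ~x_2) -> (x_1 -> x_2)) | (x_1 | x_1)) <-> ((x_1 | (x_2 -> x_3)) -> ((x_1 <-> (x_2 -> x_3)) | x_3)) = 6 <-> 5 = 6
x_1 | x_1 = 5 | 5 = 5
x_1 | (x_1 | x_1) = 5 | 5 = 5
~x_1 = ~5 = 2
(x_1 | (x_1 | x_1)) -> ~x_1 = 5 -> 2 = 4
~((x_1 | (x_1 | x_1)) -> ~x_1) = ~4 = 3
~x_1 = ~5 = 2
x_2 -> x_2 = 3 -> 3 = 7
~x_1 -> (x_2 -> x_2) = 2 -> 7 = 7
x_1 <-> x_3 = 5 <-> 3 = 5
~x_2 = ~3 = 4
(x_1 <-> x_3) | ~x_2 = 5 | 4 = 5
~((x_1 <-> x_3) | ~x_2) = ~5 = 2
(~x_1 -> (x_2 -> x_2)) -> ~((x_1 <-> x_3) | ~x_2) = 7 -> 2 = 2
~((x_1 | (x_1 | x_1)) -> ~x_1) -> ((~x_1 -> (x_2 -> x_2)) -> ~((x_1 <-> x_3) | ~x_2)) = 3 -> 2 = 6
((((x_1 <-> ~x_2) -> (x_1 -> x_2)) | (x_1 | x_1)) <-> ((x_1 | (x_2 -> x_3)) -> ((x_1 <-> (x_2 -> x_3)) | x_3))) | (~((x_1 | (x_1 | x_1)) -> ~x_1) -> ((~x_1 -> (x_2 -> x_2)) -> ~((x_1 <-> x_3) | ~x_2))) = 6 | 6 = 6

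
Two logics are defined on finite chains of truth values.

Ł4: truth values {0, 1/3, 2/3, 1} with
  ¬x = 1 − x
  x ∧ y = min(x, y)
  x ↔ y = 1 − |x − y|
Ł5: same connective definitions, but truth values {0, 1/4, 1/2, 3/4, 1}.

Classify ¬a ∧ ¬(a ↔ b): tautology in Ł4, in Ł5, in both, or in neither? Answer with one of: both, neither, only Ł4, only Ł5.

In Ł4: at a = 0, b = 0 the value is 0 — not a tautology.
In Ł5: at a = 0, b = 0 the value is 0 — not a tautology.

neither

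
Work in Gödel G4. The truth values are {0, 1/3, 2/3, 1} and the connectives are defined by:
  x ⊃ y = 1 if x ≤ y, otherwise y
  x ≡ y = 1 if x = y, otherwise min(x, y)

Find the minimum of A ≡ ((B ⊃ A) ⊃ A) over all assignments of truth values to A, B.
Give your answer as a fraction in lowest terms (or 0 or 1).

Take A = 0, B = 1/3:
B ⊃ A = 1/3 ⊃ 0 = 0
(B ⊃ A) ⊃ A = 0 ⊃ 0 = 1
A ≡ ((B ⊃ A) ⊃ A) = 0 ≡ 1 = 0
No assignment yields a value below 0, so this is the minimum.

0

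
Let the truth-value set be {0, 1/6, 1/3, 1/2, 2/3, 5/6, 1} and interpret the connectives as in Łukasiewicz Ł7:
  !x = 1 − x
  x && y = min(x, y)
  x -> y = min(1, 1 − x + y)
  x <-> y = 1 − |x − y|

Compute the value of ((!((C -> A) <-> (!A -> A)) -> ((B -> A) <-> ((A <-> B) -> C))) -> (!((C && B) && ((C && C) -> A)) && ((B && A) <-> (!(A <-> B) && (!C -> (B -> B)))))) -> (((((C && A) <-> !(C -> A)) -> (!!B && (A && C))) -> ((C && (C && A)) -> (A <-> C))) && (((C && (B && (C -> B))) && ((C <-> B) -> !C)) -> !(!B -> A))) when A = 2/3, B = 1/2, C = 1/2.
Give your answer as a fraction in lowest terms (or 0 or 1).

C -> A = 1/2 -> 2/3 = 1
!A = !2/3 = 1/3
!A -> A = 1/3 -> 2/3 = 1
(C -> A) <-> (!A -> A) = 1 <-> 1 = 1
!((C -> A) <-> (!A -> A)) = !1 = 0
B -> A = 1/2 -> 2/3 = 1
A <-> B = 2/3 <-> 1/2 = 5/6
(A <-> B) -> C = 5/6 -> 1/2 = 2/3
(B -> A) <-> ((A <-> B) -> C) = 1 <-> 2/3 = 2/3
!((C -> A) <-> (!A -> A)) -> ((B -> A) <-> ((A <-> B) -> C)) = 0 -> 2/3 = 1
C && B = 1/2 && 1/2 = 1/2
C && C = 1/2 && 1/2 = 1/2
(C && C) -> A = 1/2 -> 2/3 = 1
(C && B) && ((C && C) -> A) = 1/2 && 1 = 1/2
!((C && B) && ((C && C) -> A)) = !1/2 = 1/2
B && A = 1/2 && 2/3 = 1/2
A <-> B = 2/3 <-> 1/2 = 5/6
!(A <-> B) = !5/6 = 1/6
!C = !1/2 = 1/2
B -> B = 1/2 -> 1/2 = 1
!C -> (B -> B) = 1/2 -> 1 = 1
!(A <-> B) && (!C -> (B -> B)) = 1/6 && 1 = 1/6
(B && A) <-> (!(A <-> B) && (!C -> (B -> B))) = 1/2 <-> 1/6 = 2/3
!((C && B) && ((C && C) -> A)) && ((B && A) <-> (!(A <-> B) && (!C -> (B -> B)))) = 1/2 && 2/3 = 1/2
(!((C -> A) <-> (!A -> A)) -> ((B -> A) <-> ((A <-> B) -> C))) -> (!((C && B) && ((C && C) -> A)) && ((B && A) <-> (!(A <-> B) && (!C -> (B -> B))))) = 1 -> 1/2 = 1/2
C && A = 1/2 && 2/3 = 1/2
C -> A = 1/2 -> 2/3 = 1
!(C -> A) = !1 = 0
(C && A) <-> !(C -> A) = 1/2 <-> 0 = 1/2
!B = !1/2 = 1/2
!!B = !1/2 = 1/2
A && C = 2/3 && 1/2 = 1/2
!!B && (A && C) = 1/2 && 1/2 = 1/2
((C && A) <-> !(C -> A)) -> (!!B && (A && C)) = 1/2 -> 1/2 = 1
C && A = 1/2 && 2/3 = 1/2
C && (C && A) = 1/2 && 1/2 = 1/2
A <-> C = 2/3 <-> 1/2 = 5/6
(C && (C && A)) -> (A <-> C) = 1/2 -> 5/6 = 1
(((C && A) <-> !(C -> A)) -> (!!B && (A && C))) -> ((C && (C && A)) -> (A <-> C)) = 1 -> 1 = 1
C -> B = 1/2 -> 1/2 = 1
B && (C -> B) = 1/2 && 1 = 1/2
C && (B && (C -> B)) = 1/2 && 1/2 = 1/2
C <-> B = 1/2 <-> 1/2 = 1
!C = !1/2 = 1/2
(C <-> B) -> !C = 1 -> 1/2 = 1/2
(C && (B && (C -> B))) && ((C <-> B) -> !C) = 1/2 && 1/2 = 1/2
!B = !1/2 = 1/2
!B -> A = 1/2 -> 2/3 = 1
!(!B -> A) = !1 = 0
((C && (B && (C -> B))) && ((C <-> B) -> !C)) -> !(!B -> A) = 1/2 -> 0 = 1/2
((((C && A) <-> !(C -> A)) -> (!!B && (A && C))) -> ((C && (C && A)) -> (A <-> C))) && (((C && (B && (C -> B))) && ((C <-> B) -> !C)) -> !(!B -> A)) = 1 && 1/2 = 1/2
((!((C -> A) <-> (!A -> A)) -> ((B -> A) <-> ((A <-> B) -> C))) -> (!((C && B) && ((C && C) -> A)) && ((B && A) <-> (!(A <-> B) && (!C -> (B -> B)))))) -> (((((C && A) <-> !(C -> A)) -> (!!B && (A && C))) -> ((C && (C && A)) -> (A <-> C))) && (((C && (B && (C -> B))) && ((C <-> B) -> !C)) -> !(!B -> A))) = 1/2 -> 1/2 = 1

1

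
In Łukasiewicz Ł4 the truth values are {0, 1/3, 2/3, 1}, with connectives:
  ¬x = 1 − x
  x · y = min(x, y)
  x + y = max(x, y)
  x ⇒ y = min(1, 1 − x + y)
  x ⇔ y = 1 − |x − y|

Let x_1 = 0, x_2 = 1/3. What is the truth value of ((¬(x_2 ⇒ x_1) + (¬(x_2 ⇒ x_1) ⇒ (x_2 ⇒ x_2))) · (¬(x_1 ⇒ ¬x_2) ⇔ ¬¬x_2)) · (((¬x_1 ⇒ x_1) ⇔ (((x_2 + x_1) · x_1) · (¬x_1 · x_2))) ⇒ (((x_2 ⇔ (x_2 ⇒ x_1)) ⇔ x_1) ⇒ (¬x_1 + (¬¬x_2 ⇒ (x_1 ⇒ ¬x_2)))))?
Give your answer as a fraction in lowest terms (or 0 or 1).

x_2 ⇒ x_1 = 1/3 ⇒ 0 = 2/3
¬(x_2 ⇒ x_1) = ¬2/3 = 1/3
x_2 ⇒ x_1 = 1/3 ⇒ 0 = 2/3
¬(x_2 ⇒ x_1) = ¬2/3 = 1/3
x_2 ⇒ x_2 = 1/3 ⇒ 1/3 = 1
¬(x_2 ⇒ x_1) ⇒ (x_2 ⇒ x_2) = 1/3 ⇒ 1 = 1
¬(x_2 ⇒ x_1) + (¬(x_2 ⇒ x_1) ⇒ (x_2 ⇒ x_2)) = 1/3 + 1 = 1
¬x_2 = ¬1/3 = 2/3
x_1 ⇒ ¬x_2 = 0 ⇒ 2/3 = 1
¬(x_1 ⇒ ¬x_2) = ¬1 = 0
¬x_2 = ¬1/3 = 2/3
¬¬x_2 = ¬2/3 = 1/3
¬(x_1 ⇒ ¬x_2) ⇔ ¬¬x_2 = 0 ⇔ 1/3 = 2/3
(¬(x_2 ⇒ x_1) + (¬(x_2 ⇒ x_1) ⇒ (x_2 ⇒ x_2))) · (¬(x_1 ⇒ ¬x_2) ⇔ ¬¬x_2) = 1 · 2/3 = 2/3
¬x_1 = ¬0 = 1
¬x_1 ⇒ x_1 = 1 ⇒ 0 = 0
x_2 + x_1 = 1/3 + 0 = 1/3
(x_2 + x_1) · x_1 = 1/3 · 0 = 0
¬x_1 = ¬0 = 1
¬x_1 · x_2 = 1 · 1/3 = 1/3
((x_2 + x_1) · x_1) · (¬x_1 · x_2) = 0 · 1/3 = 0
(¬x_1 ⇒ x_1) ⇔ (((x_2 + x_1) · x_1) · (¬x_1 · x_2)) = 0 ⇔ 0 = 1
x_2 ⇒ x_1 = 1/3 ⇒ 0 = 2/3
x_2 ⇔ (x_2 ⇒ x_1) = 1/3 ⇔ 2/3 = 2/3
(x_2 ⇔ (x_2 ⇒ x_1)) ⇔ x_1 = 2/3 ⇔ 0 = 1/3
¬x_1 = ¬0 = 1
¬x_2 = ¬1/3 = 2/3
¬¬x_2 = ¬2/3 = 1/3
¬x_2 = ¬1/3 = 2/3
x_1 ⇒ ¬x_2 = 0 ⇒ 2/3 = 1
¬¬x_2 ⇒ (x_1 ⇒ ¬x_2) = 1/3 ⇒ 1 = 1
¬x_1 + (¬¬x_2 ⇒ (x_1 ⇒ ¬x_2)) = 1 + 1 = 1
((x_2 ⇔ (x_2 ⇒ x_1)) ⇔ x_1) ⇒ (¬x_1 + (¬¬x_2 ⇒ (x_1 ⇒ ¬x_2))) = 1/3 ⇒ 1 = 1
((¬x_1 ⇒ x_1) ⇔ (((x_2 + x_1) · x_1) · (¬x_1 · x_2))) ⇒ (((x_2 ⇔ (x_2 ⇒ x_1)) ⇔ x_1) ⇒ (¬x_1 + (¬¬x_2 ⇒ (x_1 ⇒ ¬x_2)))) = 1 ⇒ 1 = 1
((¬(x_2 ⇒ x_1) + (¬(x_2 ⇒ x_1) ⇒ (x_2 ⇒ x_2))) · (¬(x_1 ⇒ ¬x_2) ⇔ ¬¬x_2)) · (((¬x_1 ⇒ x_1) ⇔ (((x_2 + x_1) · x_1) · (¬x_1 · x_2))) ⇒ (((x_2 ⇔ (x_2 ⇒ x_1)) ⇔ x_1) ⇒ (¬x_1 + (¬¬x_2 ⇒ (x_1 ⇒ ¬x_2))))) = 2/3 · 1 = 2/3

2/3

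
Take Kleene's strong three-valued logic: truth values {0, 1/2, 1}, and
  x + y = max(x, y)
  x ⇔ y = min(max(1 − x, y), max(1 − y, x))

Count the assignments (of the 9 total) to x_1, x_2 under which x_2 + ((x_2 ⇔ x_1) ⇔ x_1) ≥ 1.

x_1 = 0, x_2 = 0 ↦ 0  <
x_1 = 0, x_2 = 1/2 ↦ 1/2  <
x_1 = 0, x_2 = 1 ↦ 1  ≥
x_1 = 1/2, x_2 = 0 ↦ 1/2  <
x_1 = 1/2, x_2 = 1/2 ↦ 1/2  <
x_1 = 1/2, x_2 = 1 ↦ 1  ≥
x_1 = 1, x_2 = 0 ↦ 0  <
x_1 = 1, x_2 = 1/2 ↦ 1/2  <
x_1 = 1, x_2 = 1 ↦ 1  ≥
So 3 of the 9 assignments meet the threshold.

3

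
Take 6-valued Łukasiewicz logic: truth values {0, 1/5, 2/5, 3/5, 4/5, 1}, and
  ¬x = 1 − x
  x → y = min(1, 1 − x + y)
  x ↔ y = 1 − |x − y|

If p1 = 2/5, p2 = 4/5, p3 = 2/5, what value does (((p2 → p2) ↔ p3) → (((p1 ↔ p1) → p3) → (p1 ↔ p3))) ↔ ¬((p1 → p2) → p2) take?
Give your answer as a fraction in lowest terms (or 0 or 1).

p2 → p2 = 4/5 → 4/5 = 1
(p2 → p2) ↔ p3 = 1 ↔ 2/5 = 2/5
p1 ↔ p1 = 2/5 ↔ 2/5 = 1
(p1 ↔ p1) → p3 = 1 → 2/5 = 2/5
p1 ↔ p3 = 2/5 ↔ 2/5 = 1
((p1 ↔ p1) → p3) → (p1 ↔ p3) = 2/5 → 1 = 1
((p2 → p2) ↔ p3) → (((p1 ↔ p1) → p3) → (p1 ↔ p3)) = 2/5 → 1 = 1
p1 → p2 = 2/5 → 4/5 = 1
(p1 → p2) → p2 = 1 → 4/5 = 4/5
¬((p1 → p2) → p2) = ¬4/5 = 1/5
(((p2 → p2) ↔ p3) → (((p1 ↔ p1) → p3) → (p1 ↔ p3))) ↔ ¬((p1 → p2) → p2) = 1 ↔ 1/5 = 1/5

1/5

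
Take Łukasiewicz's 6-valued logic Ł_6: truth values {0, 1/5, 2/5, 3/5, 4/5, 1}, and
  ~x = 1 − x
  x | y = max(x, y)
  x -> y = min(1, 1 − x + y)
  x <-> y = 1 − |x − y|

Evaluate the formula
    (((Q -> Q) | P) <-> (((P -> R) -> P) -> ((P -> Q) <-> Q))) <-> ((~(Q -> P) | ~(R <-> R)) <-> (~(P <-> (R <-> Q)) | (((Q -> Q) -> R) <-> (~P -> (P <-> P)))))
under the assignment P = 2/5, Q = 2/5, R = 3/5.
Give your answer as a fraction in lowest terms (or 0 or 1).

2/5

Q -> Q = 2/5 -> 2/5 = 1
(Q -> Q) | P = 1 | 2/5 = 1
P -> R = 2/5 -> 3/5 = 1
(P -> R) -> P = 1 -> 2/5 = 2/5
P -> Q = 2/5 -> 2/5 = 1
(P -> Q) <-> Q = 1 <-> 2/5 = 2/5
((P -> R) -> P) -> ((P -> Q) <-> Q) = 2/5 -> 2/5 = 1
((Q -> Q) | P) <-> (((P -> R) -> P) -> ((P -> Q) <-> Q)) = 1 <-> 1 = 1
Q -> P = 2/5 -> 2/5 = 1
~(Q -> P) = ~1 = 0
R <-> R = 3/5 <-> 3/5 = 1
~(R <-> R) = ~1 = 0
~(Q -> P) | ~(R <-> R) = 0 | 0 = 0
R <-> Q = 3/5 <-> 2/5 = 4/5
P <-> (R <-> Q) = 2/5 <-> 4/5 = 3/5
~(P <-> (R <-> Q)) = ~3/5 = 2/5
Q -> Q = 2/5 -> 2/5 = 1
(Q -> Q) -> R = 1 -> 3/5 = 3/5
~P = ~2/5 = 3/5
P <-> P = 2/5 <-> 2/5 = 1
~P -> (P <-> P) = 3/5 -> 1 = 1
((Q -> Q) -> R) <-> (~P -> (P <-> P)) = 3/5 <-> 1 = 3/5
~(P <-> (R <-> Q)) | (((Q -> Q) -> R) <-> (~P -> (P <-> P))) = 2/5 | 3/5 = 3/5
(~(Q -> P) | ~(R <-> R)) <-> (~(P <-> (R <-> Q)) | (((Q -> Q) -> R) <-> (~P -> (P <-> P)))) = 0 <-> 3/5 = 2/5
(((Q -> Q) | P) <-> (((P -> R) -> P) -> ((P -> Q) <-> Q))) <-> ((~(Q -> P) | ~(R <-> R)) <-> (~(P <-> (R <-> Q)) | (((Q -> Q) -> R) <-> (~P -> (P <-> P))))) = 1 <-> 2/5 = 2/5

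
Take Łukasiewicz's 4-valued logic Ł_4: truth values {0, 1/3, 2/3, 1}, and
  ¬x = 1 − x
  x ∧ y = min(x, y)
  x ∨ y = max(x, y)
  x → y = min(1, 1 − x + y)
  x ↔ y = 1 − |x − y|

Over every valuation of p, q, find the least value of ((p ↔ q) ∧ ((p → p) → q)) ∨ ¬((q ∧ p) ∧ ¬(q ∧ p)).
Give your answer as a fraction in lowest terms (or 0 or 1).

Take p = 1/3, q = 1/3:
p ↔ q = 1/3 ↔ 1/3 = 1
p → p = 1/3 → 1/3 = 1
(p → p) → q = 1 → 1/3 = 1/3
(p ↔ q) ∧ ((p → p) → q) = 1 ∧ 1/3 = 1/3
q ∧ p = 1/3 ∧ 1/3 = 1/3
q ∧ p = 1/3 ∧ 1/3 = 1/3
¬(q ∧ p) = ¬1/3 = 2/3
(q ∧ p) ∧ ¬(q ∧ p) = 1/3 ∧ 2/3 = 1/3
¬((q ∧ p) ∧ ¬(q ∧ p)) = ¬1/3 = 2/3
((p ↔ q) ∧ ((p → p) → q)) ∨ ¬((q ∧ p) ∧ ¬(q ∧ p)) = 1/3 ∨ 2/3 = 2/3
No assignment yields a value below 2/3, so this is the minimum.

2/3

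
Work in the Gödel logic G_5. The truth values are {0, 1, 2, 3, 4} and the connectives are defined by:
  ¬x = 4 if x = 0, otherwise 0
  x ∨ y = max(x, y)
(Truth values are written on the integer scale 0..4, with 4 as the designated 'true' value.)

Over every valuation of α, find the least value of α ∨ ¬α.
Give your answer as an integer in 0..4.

1

Take α = 1:
¬α = ¬1 = 0
α ∨ ¬α = 1 ∨ 0 = 1
No assignment yields a value below 1, so this is the minimum.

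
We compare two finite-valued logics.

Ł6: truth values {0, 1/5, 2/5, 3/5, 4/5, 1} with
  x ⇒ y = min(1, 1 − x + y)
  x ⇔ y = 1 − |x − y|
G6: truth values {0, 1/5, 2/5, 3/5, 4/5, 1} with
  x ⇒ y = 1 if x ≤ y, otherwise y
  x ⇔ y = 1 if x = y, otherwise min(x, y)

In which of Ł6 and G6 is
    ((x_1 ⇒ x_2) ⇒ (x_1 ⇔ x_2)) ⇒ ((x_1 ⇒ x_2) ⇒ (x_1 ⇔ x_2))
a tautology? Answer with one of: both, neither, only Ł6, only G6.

both

In Ł6: every assignment gives 1 — tautology.
In G6: every assignment gives 1 — tautology.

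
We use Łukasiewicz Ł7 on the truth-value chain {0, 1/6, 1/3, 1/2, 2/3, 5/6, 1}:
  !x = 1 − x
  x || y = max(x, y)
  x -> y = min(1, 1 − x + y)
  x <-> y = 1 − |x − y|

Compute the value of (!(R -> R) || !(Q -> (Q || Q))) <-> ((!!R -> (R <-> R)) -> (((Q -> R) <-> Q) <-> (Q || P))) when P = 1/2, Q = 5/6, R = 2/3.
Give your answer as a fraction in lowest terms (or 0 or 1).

R -> R = 2/3 -> 2/3 = 1
!(R -> R) = !1 = 0
Q || Q = 5/6 || 5/6 = 5/6
Q -> (Q || Q) = 5/6 -> 5/6 = 1
!(Q -> (Q || Q)) = !1 = 0
!(R -> R) || !(Q -> (Q || Q)) = 0 || 0 = 0
!R = !2/3 = 1/3
!!R = !1/3 = 2/3
R <-> R = 2/3 <-> 2/3 = 1
!!R -> (R <-> R) = 2/3 -> 1 = 1
Q -> R = 5/6 -> 2/3 = 5/6
(Q -> R) <-> Q = 5/6 <-> 5/6 = 1
Q || P = 5/6 || 1/2 = 5/6
((Q -> R) <-> Q) <-> (Q || P) = 1 <-> 5/6 = 5/6
(!!R -> (R <-> R)) -> (((Q -> R) <-> Q) <-> (Q || P)) = 1 -> 5/6 = 5/6
(!(R -> R) || !(Q -> (Q || Q))) <-> ((!!R -> (R <-> R)) -> (((Q -> R) <-> Q) <-> (Q || P))) = 0 <-> 5/6 = 1/6

1/6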